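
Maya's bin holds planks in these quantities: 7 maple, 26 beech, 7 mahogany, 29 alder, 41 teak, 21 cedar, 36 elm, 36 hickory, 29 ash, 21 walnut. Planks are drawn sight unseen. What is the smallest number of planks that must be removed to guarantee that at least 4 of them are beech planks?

In the worst case for collecting beech planks, every non-beech plank comes out first.
There are 7 + 7 + 29 + 41 + 21 + 36 + 36 + 29 + 21 = 227 non-beech planks altogether.
After those, each further plank must be beech, so 227 + 4 = 231 draws guarantee 4 beech planks.

231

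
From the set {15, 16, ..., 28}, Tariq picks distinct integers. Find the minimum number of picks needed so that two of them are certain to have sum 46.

10

A set avoiding the sum 46 can contain at most one of each pair {x, 46−x}, plus the 4 elements whose complement lies outside the range or equal to its own complement.
The integers 15, …, 23 (9 of them) are such a set: any two sum to at least 15+16 = 31 and at most 22+23 = 45 < 46.
Pigeonhole: any 10th integer completes one of the 5 pairs, so 10 choices force a sum of 46.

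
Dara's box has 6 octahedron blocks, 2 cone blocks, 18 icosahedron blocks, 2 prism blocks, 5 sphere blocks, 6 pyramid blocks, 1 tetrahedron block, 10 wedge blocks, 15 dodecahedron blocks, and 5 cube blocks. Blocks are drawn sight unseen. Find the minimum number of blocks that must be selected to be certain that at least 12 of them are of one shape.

60

By pigeonhole, the 10 shapes are the holes; the blocks drawn are the pigeons.
To avoid 12 of any one shape, the worst case takes at most 11 of each shape, or every block of a shape that has fewer than 11.
That gives 6 + 2 + 11 + 2 + 5 + 6 + 1 + 10 + 11 + 5 = 59 blocks with no shape reaching 12.
The next block forces some shape to 12, so 59 + 1 = 60.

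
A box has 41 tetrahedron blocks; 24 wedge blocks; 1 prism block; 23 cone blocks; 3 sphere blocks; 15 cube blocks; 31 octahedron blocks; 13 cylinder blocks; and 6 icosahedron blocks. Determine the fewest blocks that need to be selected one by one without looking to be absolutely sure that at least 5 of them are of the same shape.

33

An adversary could hand out at most 4 blocks per shape (prism, sphere run out sooner): 4 + 4 + 1 + 4 + 3 + 4 + 4 + 4 + 4 = 32 blocks and still no shape has 5.
By pigeonhole, one more block lands in a shape already at 4, so 33 draws are enough and 32 are not.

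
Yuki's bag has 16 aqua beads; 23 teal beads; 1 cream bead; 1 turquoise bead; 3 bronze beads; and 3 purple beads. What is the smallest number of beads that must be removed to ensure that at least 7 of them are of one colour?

Put each drawn bead into a box by colour. The largest draw with every box below 7 takes min(count, 6) from each colour; colours with fewer than 6 contribute all they have.
Σ min(cᵢ, 6) = 6 + 6 + 1 + 1 + 3 + 3 = 20.
Draw number 20 + 1 = 21 must push one box to 7.

21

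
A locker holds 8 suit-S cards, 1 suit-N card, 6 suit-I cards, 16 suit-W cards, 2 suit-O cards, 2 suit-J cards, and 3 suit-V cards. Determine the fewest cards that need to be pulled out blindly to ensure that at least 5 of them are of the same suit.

An adversary could hand out at most 4 cards per suit (4 suits run out sooner): 4 + 1 + 4 + 4 + 2 + 2 + 3 = 20 cards and still no suit has 5.
By pigeonhole, one more card lands in a suit already at 4, so 21 draws are enough and 20 are not.

21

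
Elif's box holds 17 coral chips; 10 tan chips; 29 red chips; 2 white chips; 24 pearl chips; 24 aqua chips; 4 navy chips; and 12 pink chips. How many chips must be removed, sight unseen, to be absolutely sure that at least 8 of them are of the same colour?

49

By pigeonhole, the 8 colours are the holes; the chips drawn are the pigeons.
To avoid 8 of any one colour, the worst case takes at most 7 of each colour, or every chip of a colour that has fewer than 7.
That gives 7 + 7 + 7 + 2 + 7 + 7 + 4 + 7 = 48 chips with no colour reaching 8.
The next chip forces some colour to 8, so 48 + 1 = 49.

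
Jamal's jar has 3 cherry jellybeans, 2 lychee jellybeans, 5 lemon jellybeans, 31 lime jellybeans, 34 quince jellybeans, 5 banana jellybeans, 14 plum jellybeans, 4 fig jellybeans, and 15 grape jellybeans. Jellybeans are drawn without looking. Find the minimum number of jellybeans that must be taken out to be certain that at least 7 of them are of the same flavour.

Put each drawn jellybean into a box by flavour. The largest draw with every box below 7 takes min(count, 6) from each flavour; flavours with fewer than 6 contribute all they have.
Σ min(cᵢ, 6) = 3 + 2 + 5 + 6 + 6 + 5 + 6 + 4 + 6 = 43.
Draw number 43 + 1 = 44 must push one box to 7.

44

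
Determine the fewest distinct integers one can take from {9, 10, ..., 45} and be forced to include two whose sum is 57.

A set avoiding the sum 57 can contain at most one of each pair {x, 57−x}, plus the 3 elements whose complement lies outside the range.
The integers 9, …, 28 (20 of them) are such a set: any two sum to at least 9+10 = 19 and at most 27+28 = 55 < 57.
By the pigeonhole principle, any 21st integer completes one of the 17 pairs, so 21 choices force a sum of 57.

21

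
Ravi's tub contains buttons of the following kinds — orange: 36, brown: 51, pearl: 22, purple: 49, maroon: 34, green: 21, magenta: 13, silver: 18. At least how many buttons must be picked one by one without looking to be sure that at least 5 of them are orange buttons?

In the worst case for collecting orange buttons, every non-orange button comes out first.
There are 51 + 22 + 49 + 34 + 21 + 13 + 18 = 208 non-orange buttons altogether.
After those, each further button must be orange, so 208 + 5 = 213 draws guarantee 5 orange buttons.

213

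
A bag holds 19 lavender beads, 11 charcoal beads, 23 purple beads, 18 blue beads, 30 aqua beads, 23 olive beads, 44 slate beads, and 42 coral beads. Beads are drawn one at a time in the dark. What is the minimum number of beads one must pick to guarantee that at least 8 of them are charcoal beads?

In the worst case for collecting charcoal beads, every non-charcoal bead comes out first.
There are 19 + 23 + 18 + 30 + 23 + 44 + 42 = 199 non-charcoal beads altogether.
After those, each further bead must be charcoal, so 199 + 8 = 207 draws guarantee 8 charcoal beads.

207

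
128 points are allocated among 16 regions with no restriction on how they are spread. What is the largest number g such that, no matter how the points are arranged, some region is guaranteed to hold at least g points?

8

The 16 regions are the holes and the 128 points are the pigeons.
If every region held at most 7 points, the total would be at most 16 × 7 = 112, which is less than 128.
So some region holds at least ⌈128/16⌉ = 8 points.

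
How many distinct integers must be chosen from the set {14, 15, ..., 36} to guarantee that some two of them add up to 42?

Two chosen integers sum to 42 exactly when both halves of some pair {x, 42−x} with 14 ≤ x ≤ 42−x ≤ 28 are chosen — 7 such pairs.
The remaining 9 elements (those with no distinct partner in range) can never complete a 42-sum, so the worst case takes all of them and one from each pair: 9 + 7 = 16.
By pigeonhole, the 17th integer has to be the second member of some pair, so 16 + 1 = 17.

17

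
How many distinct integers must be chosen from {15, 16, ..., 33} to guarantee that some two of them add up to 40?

15

Two chosen integers sum to 40 exactly when both halves of some pair {x, 40−x} with 15 ≤ x ≤ 40−x ≤ 25 are chosen — 5 such pairs.
The remaining 9 elements (those with no distinct partner in range) can never complete a 40-sum, so the worst case takes all of them and one from each pair: 9 + 5 = 14.
Pigeonhole: the 15th integer has to be the second member of some pair, so 14 + 1 = 15.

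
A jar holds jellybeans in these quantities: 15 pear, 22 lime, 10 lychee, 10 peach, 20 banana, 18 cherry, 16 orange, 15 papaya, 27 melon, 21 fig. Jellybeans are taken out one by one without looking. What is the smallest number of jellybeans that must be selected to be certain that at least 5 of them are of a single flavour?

Put each drawn jellybean into a box by flavour. The largest draw with every box below 5 takes min(count, 4) from each flavour.
Σ min(cᵢ, 4) = 4 + 4 + 4 + 4 + 4 + 4 + 4 + 4 + 4 + 4 = 40.
Draw number 40 + 1 = 41 must push one box to 5.

41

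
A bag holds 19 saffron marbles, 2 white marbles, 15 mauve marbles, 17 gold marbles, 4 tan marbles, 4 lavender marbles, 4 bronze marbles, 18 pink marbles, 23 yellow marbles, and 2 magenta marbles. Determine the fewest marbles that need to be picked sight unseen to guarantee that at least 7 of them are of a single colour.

By pigeonhole, put each drawn marble into a box by colour. The largest draw with every box below 7 takes min(count, 6) from each colour; colours with fewer than 6 contribute all they have.
Σ min(cᵢ, 6) = 6 + 2 + 6 + 6 + 4 + 4 + 4 + 6 + 6 + 2 = 46.
Draw number 46 + 1 = 47 must push one box to 7.

47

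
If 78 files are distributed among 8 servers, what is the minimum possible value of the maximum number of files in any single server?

10

The 8 servers are the holes and the 78 files are the pigeons.
If every server held at most 9 files, the total would be at most 8 × 9 = 72, which is less than 78.
So some server holds at least ⌈78/8⌉ = 10 files.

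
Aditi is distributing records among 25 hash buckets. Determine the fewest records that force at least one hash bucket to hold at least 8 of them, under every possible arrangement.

With 175 records one could put exactly 7 in each of the 25 hash buckets, and no hash bucket would reach 8.
Pigeonhole: one more record must land in a hash bucket that already has 7, giving it 8.
So 25 × 7 + 1 = 176 records are required.

176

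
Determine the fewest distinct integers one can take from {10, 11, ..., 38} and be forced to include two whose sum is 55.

Group the elements by complementary pair {x, 55−x}: {17,38}, {18,37}, {19,36}, …, giving 11 two-element pairs and 7 integers whose partner 55−x falls outside [10,38].
Treating each of those 18 groups as a pigeonhole, one can pick one integer per group — 18 integers — with no two summing to 55.
The 19th integer lands in an occupied pair, forcing a sum of 55.

19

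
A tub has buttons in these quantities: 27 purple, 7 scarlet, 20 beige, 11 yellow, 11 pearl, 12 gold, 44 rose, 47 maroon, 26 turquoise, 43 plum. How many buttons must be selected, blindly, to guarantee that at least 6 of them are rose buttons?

210

In the worst case for collecting rose buttons, every non-rose button comes out first.
There are 27 + 7 + 20 + 11 + 11 + 12 + 47 + 26 + 43 = 204 non-rose buttons altogether.
After those, each further button must be rose, so 204 + 6 = 210 draws guarantee 6 rose buttons.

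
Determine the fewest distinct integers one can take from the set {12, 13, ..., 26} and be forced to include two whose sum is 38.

9

A set avoiding the sum 38 can contain at most one of each pair {x, 38−x}, plus the 1 element equal to its own complement.
The integers 19, …, 26 (8 of them) are such a set: any two sum to at least 19+20 = 39 > 38.
Pigeonhole: any 9th integer completes one of the 7 pairs, so 9 choices force a sum of 38.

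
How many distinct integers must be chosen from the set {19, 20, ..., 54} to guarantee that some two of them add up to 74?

Two chosen integers sum to 74 exactly when both halves of some pair {x, 74−x} with 20 ≤ x ≤ 74−x ≤ 54 are chosen — 17 such pairs.
The remaining 2 elements (those with no distinct partner in range) can never complete a 74-sum, so the worst case takes all of them and one from each pair: 2 + 17 = 19.
The 20th integer has to be the second member of some pair, so 19 + 1 = 20.

20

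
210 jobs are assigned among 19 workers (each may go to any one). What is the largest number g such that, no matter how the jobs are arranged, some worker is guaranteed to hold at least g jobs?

The 19 workers are the holes and the 210 jobs are the pigeons.
If every worker held at most 11 jobs, the total would be at most 19 × 11 = 209, which is less than 210.
So some worker holds at least ⌈210/19⌉ = 12 jobs.

12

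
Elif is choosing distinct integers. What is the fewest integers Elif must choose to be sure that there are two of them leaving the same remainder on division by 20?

By the pigeonhole principle, the 20 residue classes mod 20 are the pigeonholes.
With 20 integers one could put 1 in each residue class and have no class reach 2.
The 21st integer pushes some class to 2, so 20·1 + 1 = 21.

21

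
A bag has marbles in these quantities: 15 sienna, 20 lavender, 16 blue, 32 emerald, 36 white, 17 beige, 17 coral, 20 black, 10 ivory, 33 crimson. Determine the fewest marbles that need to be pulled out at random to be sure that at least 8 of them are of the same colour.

By the pigeonhole principle, put each drawn marble into a box by colour. The largest draw with every box below 8 takes min(count, 7) from each colour.
Σ min(cᵢ, 7) = 7 + 7 + 7 + 7 + 7 + 7 + 7 + 7 + 7 + 7 = 70.
Draw number 70 + 1 = 71 must push one box to 8.

71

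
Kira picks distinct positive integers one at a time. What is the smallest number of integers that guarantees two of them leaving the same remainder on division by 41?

Pigeonhole: the 41 residue classes mod 41 are the pigeonholes.
With 41 integers one could put 1 in each residue class and have no class reach 2.
The 42nd integer pushes some class to 2, so 41·1 + 1 = 42.

42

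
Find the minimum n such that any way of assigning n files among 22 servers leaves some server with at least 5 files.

89

With 88 files one could put exactly 4 in each of the 22 servers, and no server would reach 5.
By the pigeonhole principle, one more file must land in a server that already has 4, giving it 5.
So 22 × 4 + 1 = 89 files are required.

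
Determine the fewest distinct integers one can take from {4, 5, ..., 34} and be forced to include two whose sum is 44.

Two chosen integers sum to 44 exactly when both halves of some pair {x, 44−x} with 10 ≤ x ≤ 44−x ≤ 34 are chosen — 12 such pairs.
The remaining 7 elements (those with no distinct partner in range) can never complete a 44-sum, so the worst case takes all of them and one from each pair: 7 + 12 = 19.
The 20th integer has to be the second member of some pair, so 19 + 1 = 20.

20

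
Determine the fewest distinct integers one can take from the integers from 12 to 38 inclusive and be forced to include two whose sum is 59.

19

Group the elements by complementary pair {x, 59−x}: {21,38}, {22,37}, {23,36}, …, giving 9 two-element pairs and 9 integers whose partner 59−x falls outside [12,38].
Treating each of those 18 groups as a pigeonhole, one can pick one integer per group — 18 integers — with no two summing to 59.
The 19th integer lands in an occupied pair, forcing a sum of 59.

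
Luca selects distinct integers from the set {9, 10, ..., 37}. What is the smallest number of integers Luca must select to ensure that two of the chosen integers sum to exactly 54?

20

Two chosen integers sum to 54 exactly when both halves of some pair {x, 54−x} with 17 ≤ x ≤ 54−x ≤ 37 are chosen — 10 such pairs.
The remaining 9 elements (those with no distinct partner in range) can never complete a 54-sum, so the worst case takes all of them and one from each pair: 9 + 10 = 19.
By pigeonhole, the 20th integer has to be the second member of some pair, so 19 + 1 = 20.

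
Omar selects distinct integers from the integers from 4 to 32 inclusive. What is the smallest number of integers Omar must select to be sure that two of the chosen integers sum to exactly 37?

A set avoiding the sum 37 can contain at most one of each pair {x, 37−x}, plus the 1 element whose complement lies outside the range.
The integers 4, …, 18 (15 of them) are such a set: any two sum to at least 4+5 = 9 and at most 17+18 = 35 < 37.
Pigeonhole: any 16th integer completes one of the 14 pairs, so 16 choices force a sum of 37.

16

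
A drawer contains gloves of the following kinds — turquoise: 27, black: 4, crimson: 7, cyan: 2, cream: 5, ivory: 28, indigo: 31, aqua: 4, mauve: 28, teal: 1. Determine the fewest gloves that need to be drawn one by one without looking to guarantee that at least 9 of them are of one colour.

By the pigeonhole principle, the 10 colours are the holes; the gloves drawn are the pigeons.
To avoid 9 of any one colour, the worst case takes at most 8 of each colour, or every glove of a colour that has fewer than 8.
That gives 8 + 4 + 7 + 2 + 5 + 8 + 8 + 4 + 8 + 1 = 55 gloves with no colour reaching 9.
The next glove forces some colour to 9, so 55 + 1 = 56.

56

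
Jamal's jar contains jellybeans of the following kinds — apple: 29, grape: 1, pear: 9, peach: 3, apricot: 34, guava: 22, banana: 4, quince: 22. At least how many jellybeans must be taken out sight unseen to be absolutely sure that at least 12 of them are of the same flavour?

62

The 8 flavours are the holes; the jellybeans drawn are the pigeons.
To avoid 12 of any one flavour, the worst case takes at most 11 of each flavour, or every jellybean of a flavour that has fewer than 11.
That gives 11 + 1 + 9 + 3 + 11 + 11 + 4 + 11 = 61 jellybeans with no flavour reaching 12.
The next jellybean forces some flavour to 12, so 61 + 1 = 62.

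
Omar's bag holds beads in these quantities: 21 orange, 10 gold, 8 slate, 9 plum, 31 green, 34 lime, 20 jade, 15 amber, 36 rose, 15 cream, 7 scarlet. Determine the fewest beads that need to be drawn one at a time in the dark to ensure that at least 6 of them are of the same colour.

An adversary could hand out at most 5 beads per colour: 5 + 5 + 5 + 5 + 5 + 5 + 5 + 5 + 5 + 5 + 5 = 55 beads and still no colour has 6.
By pigeonhole, one more bead lands in a colour already at 5, so 56 draws are enough and 55 are not.

56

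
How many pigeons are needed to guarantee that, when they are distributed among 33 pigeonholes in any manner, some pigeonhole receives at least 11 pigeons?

331

With 330 pigeons one could put exactly 10 in each of the 33 pigeonholes, and no pigeonhole would reach 11.
One more pigeon must land in a pigeonhole that already has 10, giving it 11.
So 33 × 10 + 1 = 331 pigeons are required.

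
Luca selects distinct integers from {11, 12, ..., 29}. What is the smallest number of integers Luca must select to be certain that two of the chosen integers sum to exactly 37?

Two chosen integers sum to 37 exactly when both halves of some pair {x, 37−x} with 11 ≤ x ≤ 37−x ≤ 26 are chosen — 8 such pairs.
The remaining 3 elements (those with no distinct partner in range) can never complete a 37-sum, so the worst case takes all of them and one from each pair: 3 + 8 = 11.
The 12th integer has to be the second member of some pair, so 11 + 1 = 12.

12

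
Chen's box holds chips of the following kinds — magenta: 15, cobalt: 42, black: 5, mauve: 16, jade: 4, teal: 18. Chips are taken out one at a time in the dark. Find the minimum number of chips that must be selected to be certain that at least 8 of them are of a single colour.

38

By pigeonhole, put each drawn chip into a box by colour. The largest draw with every box below 8 takes min(count, 7) from each colour; colours with fewer than 7 contribute all they have.
Σ min(cᵢ, 7) = 7 + 7 + 5 + 7 + 4 + 7 = 37.
Draw number 37 + 1 = 38 must push one box to 8.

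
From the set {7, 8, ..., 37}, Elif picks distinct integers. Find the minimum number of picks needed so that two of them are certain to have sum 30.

24

Two chosen integers sum to 30 exactly when both halves of some pair {x, 30−x} with 7 ≤ x ≤ 30−x ≤ 23 are chosen — 8 such pairs.
The remaining 15 elements (those with no distinct partner in range) can never complete a 30-sum, so the worst case takes all of them and one from each pair: 15 + 8 = 23.
Pigeonhole: the 24th integer has to be the second member of some pair, so 23 + 1 = 24.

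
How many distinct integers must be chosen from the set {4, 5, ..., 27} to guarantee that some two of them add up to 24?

A set avoiding the sum 24 can contain at most one of each pair {x, 24−x}, plus the 8 elements whose complement lies outside the range or equal to its own complement.
The integers 12, …, 27 (16 of them) are such a set: any two sum to at least 12+13 = 25 > 24.
Any 17th integer completes one of the 8 pairs, so 17 choices force a sum of 24.

17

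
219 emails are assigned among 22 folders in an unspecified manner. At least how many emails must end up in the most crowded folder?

10

By the pigeonhole principle, the 22 folders are the holes and the 219 emails are the pigeons.
If every folder held at most 9 emails, the total would be at most 22 × 9 = 198, which is less than 219.
So some folder holds at least ⌈219/22⌉ = 10 emails.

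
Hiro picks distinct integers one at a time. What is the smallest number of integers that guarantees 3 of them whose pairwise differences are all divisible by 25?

Integers whose pairwise differences are multiples of 25 are exactly those sharing a remainder mod 25. The 25 residue classes mod 25 are the pigeonholes.
With 50 integers one could put 2 in each residue class and have no class reach 3.
The 51st integer pushes some class to 3, so 25·2 + 1 = 51.

51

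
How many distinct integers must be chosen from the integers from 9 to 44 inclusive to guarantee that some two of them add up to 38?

27

Two chosen integers sum to 38 exactly when both halves of some pair {x, 38−x} with 9 ≤ x ≤ 38−x ≤ 29 are chosen — 10 such pairs.
The remaining 16 elements (those with no distinct partner in range) can never complete a 38-sum, so the worst case takes all of them and one from each pair: 16 + 10 = 26.
By the pigeonhole principle, the 27th integer has to be the second member of some pair, so 26 + 1 = 27.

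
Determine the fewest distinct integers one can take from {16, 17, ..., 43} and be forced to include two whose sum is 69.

A set avoiding the sum 69 can contain at most one of each pair {x, 69−x}, plus the 10 elements whose complement lies outside the range.
The integers 16, …, 34 (19 of them) are such a set: any two sum to at least 16+17 = 33 and at most 33+34 = 67 < 69.
Pigeonhole: any 20th integer completes one of the 9 pairs, so 20 choices force a sum of 69.

20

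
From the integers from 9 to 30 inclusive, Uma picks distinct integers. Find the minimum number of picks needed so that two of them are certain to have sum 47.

16

A set avoiding the sum 47 can contain at most one of each pair {x, 47−x}, plus the 8 elements whose complement lies outside the range.
The integers 9, …, 23 (15 of them) are such a set: any two sum to at least 9+10 = 19 and at most 22+23 = 45 < 47.
Any 16th integer completes one of the 7 pairs, so 16 choices force a sum of 47.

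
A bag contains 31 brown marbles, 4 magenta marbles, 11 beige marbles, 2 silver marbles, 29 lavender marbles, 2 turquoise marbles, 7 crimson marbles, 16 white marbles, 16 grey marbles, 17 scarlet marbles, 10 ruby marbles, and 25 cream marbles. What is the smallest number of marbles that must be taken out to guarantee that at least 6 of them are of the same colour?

An adversary could hand out at most 5 marbles per colour (magenta, silver, turquoise run out sooner): 5 + 4 + 5 + 2 + 5 + 2 + 5 + 5 + 5 + 5 + 5 + 5 = 53 marbles and still no colour has 6.
Pigeonhole: one more marble lands in a colour already at 5, so 54 draws are enough and 53 are not.

54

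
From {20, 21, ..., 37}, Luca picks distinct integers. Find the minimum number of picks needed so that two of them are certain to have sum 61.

12

Group the elements by complementary pair {x, 61−x}: {24,37}, {25,36}, {26,35}, …, giving 7 two-element pairs and 4 integers whose partner 61−x falls outside [20,37].
Treating each of those 11 groups as a pigeonhole, one can pick one integer per group — 11 integers — with no two summing to 61.
The 12th integer lands in an occupied pair, forcing a sum of 61.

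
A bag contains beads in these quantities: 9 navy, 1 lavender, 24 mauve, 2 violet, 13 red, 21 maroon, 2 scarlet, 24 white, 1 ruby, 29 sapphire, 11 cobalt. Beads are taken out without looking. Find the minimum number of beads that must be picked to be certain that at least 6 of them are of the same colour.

By pigeonhole, put each drawn bead into a box by colour. The largest draw with every box below 6 takes min(count, 5) from each colour; colours with fewer than 5 contribute all they have.
Σ min(cᵢ, 5) = 5 + 1 + 5 + 2 + 5 + 5 + 2 + 5 + 1 + 5 + 5 = 41.
Draw number 41 + 1 = 42 must push one box to 6.

42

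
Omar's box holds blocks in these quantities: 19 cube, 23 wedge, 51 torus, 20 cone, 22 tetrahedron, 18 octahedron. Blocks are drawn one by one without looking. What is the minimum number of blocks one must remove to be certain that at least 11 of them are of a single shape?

Pigeonhole: put each drawn block into a box by shape. The largest draw with every box below 11 takes min(count, 10) from each shape.
Σ min(cᵢ, 10) = 10 + 10 + 10 + 10 + 10 + 10 = 60.
Draw number 60 + 1 = 61 must push one box to 11.

61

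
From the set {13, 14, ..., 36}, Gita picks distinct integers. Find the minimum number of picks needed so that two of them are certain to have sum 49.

13

Group the elements by complementary pair {x, 49−x}: {13,36}, {14,35}, {15,34}, …, giving 12 two-element pairs.
Pigeonhole: treating each of those 12 groups as a pigeonhole, one can pick one integer per group — 12 integers — with no two summing to 49.
The 13th integer lands in an occupied pair, forcing a sum of 49.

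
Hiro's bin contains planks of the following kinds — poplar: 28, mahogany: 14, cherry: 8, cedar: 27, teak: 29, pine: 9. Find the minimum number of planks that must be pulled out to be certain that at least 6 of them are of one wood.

31

An adversary could hand out at most 5 planks per wood: 5 + 5 + 5 + 5 + 5 + 5 = 30 planks and still no wood has 6.
By pigeonhole, one more plank lands in a wood already at 5, so 31 draws are enough and 30 are not.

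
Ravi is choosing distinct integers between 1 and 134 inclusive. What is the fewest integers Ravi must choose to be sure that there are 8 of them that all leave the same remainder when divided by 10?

The 10 residue classes mod 10 are the pigeonholes.
With 70 integers one could put 7 in each residue class and have no class reach 8.
The 71st integer pushes some class to 8, so 10·7 + 1 = 71.

71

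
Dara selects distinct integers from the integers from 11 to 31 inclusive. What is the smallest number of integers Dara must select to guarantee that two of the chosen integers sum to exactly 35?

15

Group the elements by complementary pair {x, 35−x}: {11,24}, {12,23}, {13,22}, …, giving 7 two-element pairs and 7 integers whose partner 35−x falls outside [11,31].
By pigeonhole, treating each of those 14 groups as a pigeonhole, one can pick one integer per group — 14 integers — with no two summing to 35.
The 15th integer lands in an occupied pair, forcing a sum of 35.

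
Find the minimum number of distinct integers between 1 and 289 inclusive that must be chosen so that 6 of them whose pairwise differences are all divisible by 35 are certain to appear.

Integers whose pairwise differences are multiples of 35 are exactly those sharing a remainder mod 35. By pigeonhole, the 35 residue classes mod 35 are the pigeonholes.
With 175 integers one could put 5 in each residue class and have no class reach 6.
The 176th integer pushes some class to 6, so 35·5 + 1 = 176.

176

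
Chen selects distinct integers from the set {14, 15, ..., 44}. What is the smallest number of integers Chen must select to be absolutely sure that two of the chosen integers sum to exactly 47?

Group the elements by complementary pair {x, 47−x}: {14,33}, {15,32}, {16,31}, …, giving 10 two-element pairs and 11 integers whose partner 47−x falls outside [14,44].
Treating each of those 21 groups as a pigeonhole, one can pick one integer per group — 21 integers — with no two summing to 47.
The 22nd integer lands in an occupied pair, forcing a sum of 47.

22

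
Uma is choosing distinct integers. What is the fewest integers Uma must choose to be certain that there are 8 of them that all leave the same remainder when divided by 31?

218

The 31 residue classes mod 31 are the pigeonholes.
With 217 integers one could put 7 in each residue class and have no class reach 8.
The 218th integer pushes some class to 8, so 31·7 + 1 = 218.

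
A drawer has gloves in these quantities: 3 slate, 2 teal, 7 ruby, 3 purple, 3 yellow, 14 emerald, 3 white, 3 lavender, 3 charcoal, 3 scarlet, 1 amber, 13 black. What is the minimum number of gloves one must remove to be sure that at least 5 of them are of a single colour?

Pigeonhole: the 12 colours are the holes; the gloves drawn are the pigeons.
To avoid 5 of any one colour, the worst case takes at most 4 of each colour, or every glove of a colour that has fewer than 4.
That gives 3 + 2 + 4 + 3 + 3 + 4 + 3 + 3 + 3 + 3 + 1 + 4 = 36 gloves with no colour reaching 5.
The next glove forces some colour to 5, so 36 + 1 = 37.

37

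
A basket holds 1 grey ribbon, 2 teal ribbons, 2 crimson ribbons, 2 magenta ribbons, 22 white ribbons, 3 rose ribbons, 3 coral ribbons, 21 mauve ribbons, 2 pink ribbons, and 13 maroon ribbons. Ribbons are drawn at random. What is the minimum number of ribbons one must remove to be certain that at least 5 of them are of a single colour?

28

By the pigeonhole principle, the 10 colours are the holes; the ribbons drawn are the pigeons.
To avoid 5 of any one colour, the worst case takes at most 4 of each colour, or every ribbon of a colour that has fewer than 4.
That gives 1 + 2 + 2 + 2 + 4 + 3 + 3 + 4 + 2 + 4 = 27 ribbons with no colour reaching 5.
The next ribbon forces some colour to 5, so 27 + 1 = 28.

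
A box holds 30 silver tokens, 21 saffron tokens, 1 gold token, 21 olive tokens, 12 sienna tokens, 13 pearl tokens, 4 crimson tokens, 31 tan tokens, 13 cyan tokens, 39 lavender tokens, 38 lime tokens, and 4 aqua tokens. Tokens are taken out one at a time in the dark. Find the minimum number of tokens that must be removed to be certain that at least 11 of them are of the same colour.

Put each drawn token into a box by colour. The largest draw with every box below 11 takes min(count, 10) from each colour; colours with fewer than 10 contribute all they have.
Σ min(cᵢ, 10) = 10 + 10 + 1 + 10 + 10 + 10 + 4 + 10 + 10 + 10 + 10 + 4 = 99.
Draw number 99 + 1 = 100 must push one box to 11.

100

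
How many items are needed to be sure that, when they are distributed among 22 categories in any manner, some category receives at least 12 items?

With 242 items one could put exactly 11 in each of the 22 categories, and no category would reach 12.
One more item must land in a category that already has 11, giving it 12.
So 22 × 11 + 1 = 243 items are required.

243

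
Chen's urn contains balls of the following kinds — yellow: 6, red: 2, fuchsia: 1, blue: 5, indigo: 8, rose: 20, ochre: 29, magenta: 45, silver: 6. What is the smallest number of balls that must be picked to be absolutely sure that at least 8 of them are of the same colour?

49

An adversary could hand out at most 7 balls per colour (5 colours run out sooner): 6 + 2 + 1 + 5 + 7 + 7 + 7 + 7 + 6 = 48 balls and still no colour has 8.
One more ball lands in a colour already at 7, so 49 draws are enough and 48 are not.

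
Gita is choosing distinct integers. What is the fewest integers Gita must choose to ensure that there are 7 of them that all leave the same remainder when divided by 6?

37

The 6 residue classes mod 6 are the pigeonholes.
With 36 integers one could put 6 in each residue class and have no class reach 7.
The 37th integer pushes some class to 7, so 6·6 + 1 = 37.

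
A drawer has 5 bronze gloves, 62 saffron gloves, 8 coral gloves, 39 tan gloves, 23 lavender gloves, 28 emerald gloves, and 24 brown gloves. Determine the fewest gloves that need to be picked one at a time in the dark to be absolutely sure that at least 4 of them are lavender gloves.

170

In the worst case for collecting lavender gloves, every non-lavender glove comes out first.
There are 5 + 62 + 8 + 39 + 28 + 24 = 166 non-lavender gloves altogether.
After those, each further glove must be lavender, so 166 + 4 = 170 draws guarantee 4 lavender gloves.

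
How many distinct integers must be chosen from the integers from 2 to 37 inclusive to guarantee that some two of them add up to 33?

22

Two chosen integers sum to 33 exactly when both halves of some pair {x, 33−x} with 2 ≤ x ≤ 33−x ≤ 31 are chosen — 15 such pairs.
The remaining 6 elements (those with no distinct partner in range) can never complete a 33-sum, so the worst case takes all of them and one from each pair: 6 + 15 = 21.
By pigeonhole, the 22nd integer has to be the second member of some pair, so 21 + 1 = 22.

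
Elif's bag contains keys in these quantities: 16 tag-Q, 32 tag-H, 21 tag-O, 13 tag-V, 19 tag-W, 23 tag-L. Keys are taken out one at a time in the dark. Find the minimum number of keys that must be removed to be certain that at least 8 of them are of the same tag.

An adversary could hand out at most 7 keys per tag: 7 + 7 + 7 + 7 + 7 + 7 = 42 keys and still no tag has 8.
Pigeonhole: one more key lands in a tag already at 7, so 43 draws are enough and 42 are not.

43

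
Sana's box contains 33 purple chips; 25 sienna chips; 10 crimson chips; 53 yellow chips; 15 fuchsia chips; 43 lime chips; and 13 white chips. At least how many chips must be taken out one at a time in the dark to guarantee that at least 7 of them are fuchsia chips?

184

In the worst case for collecting fuchsia chips, every non-fuchsia chip comes out first.
There are 33 + 25 + 10 + 53 + 43 + 13 = 177 non-fuchsia chips altogether.
After those, each further chip must be fuchsia, so 177 + 7 = 184 draws guarantee 7 fuchsia chips.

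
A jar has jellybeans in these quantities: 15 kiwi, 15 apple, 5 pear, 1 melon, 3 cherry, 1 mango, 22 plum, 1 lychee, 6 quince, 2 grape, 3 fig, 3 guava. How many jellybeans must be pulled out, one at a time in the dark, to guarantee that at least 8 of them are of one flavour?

47

By the pigeonhole principle, the 12 flavours are the holes; the jellybeans drawn are the pigeons.
To avoid 8 of any one flavour, the worst case takes at most 7 of each flavour, or every jellybean of a flavour that has fewer than 7.
That gives 7 + 7 + 5 + 1 + 3 + 1 + 7 + 1 + 6 + 2 + 3 + 3 = 46 jellybeans with no flavour reaching 8.
The next jellybean forces some flavour to 8, so 46 + 1 = 47.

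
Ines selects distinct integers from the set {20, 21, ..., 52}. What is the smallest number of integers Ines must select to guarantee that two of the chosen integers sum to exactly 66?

Group the elements by complementary pair {x, 66−x}: {20,46}, {21,45}, {22,44}, …, giving 13 two-element pairs, the single value 33 (it cannot pair with itself since the integers are distinct), and 6 integers whose partner 66−x falls outside [20,52].
Pigeonhole: treating each of those 20 groups as a pigeonhole, one can pick one integer per group — 20 integers — with no two summing to 66.
The 21st integer lands in an occupied pair, forcing a sum of 66.

21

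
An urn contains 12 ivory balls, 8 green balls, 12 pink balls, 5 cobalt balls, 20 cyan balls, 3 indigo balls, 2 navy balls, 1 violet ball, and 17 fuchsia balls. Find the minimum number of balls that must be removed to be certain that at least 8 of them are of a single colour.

Put each drawn ball into a box by colour. The largest draw with every box below 8 takes min(count, 7) from each colour; colours with fewer than 7 contribute all they have.
Σ min(cᵢ, 7) = 7 + 7 + 7 + 5 + 7 + 3 + 2 + 1 + 7 = 46.
Draw number 46 + 1 = 47 must push one box to 8.

47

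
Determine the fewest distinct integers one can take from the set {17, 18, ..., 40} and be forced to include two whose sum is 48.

18

Two chosen integers sum to 48 exactly when both halves of some pair {x, 48−x} with 17 ≤ x ≤ 48−x ≤ 31 are chosen — 7 such pairs.
The remaining 10 elements (those with no distinct partner in range) can never complete a 48-sum, so the worst case takes all of them and one from each pair: 10 + 7 = 17.
By pigeonhole, the 18th integer has to be the second member of some pair, so 17 + 1 = 18.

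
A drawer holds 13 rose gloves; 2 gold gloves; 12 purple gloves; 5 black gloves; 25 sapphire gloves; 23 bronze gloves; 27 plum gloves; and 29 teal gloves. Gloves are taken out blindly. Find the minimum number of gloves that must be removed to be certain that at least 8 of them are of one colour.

50

An adversary could hand out at most 7 gloves per colour (gold, black run out sooner): 7 + 2 + 7 + 5 + 7 + 7 + 7 + 7 = 49 gloves and still no colour has 8.
By pigeonhole, one more glove lands in a colour already at 7, so 50 draws are enough and 49 are not.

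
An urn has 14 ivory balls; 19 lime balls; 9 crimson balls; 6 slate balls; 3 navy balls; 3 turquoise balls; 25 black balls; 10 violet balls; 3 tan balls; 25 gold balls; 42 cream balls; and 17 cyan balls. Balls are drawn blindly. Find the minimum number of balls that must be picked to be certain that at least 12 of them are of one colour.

By the pigeonhole principle, put each drawn ball into a box by colour. The largest draw with every box below 12 takes min(count, 11) from each colour; colours with fewer than 11 contribute all they have.
Σ min(cᵢ, 11) = 11 + 11 + 9 + 6 + 3 + 3 + 11 + 10 + 3 + 11 + 11 + 11 = 100.
Draw number 100 + 1 = 101 must push one box to 12.

101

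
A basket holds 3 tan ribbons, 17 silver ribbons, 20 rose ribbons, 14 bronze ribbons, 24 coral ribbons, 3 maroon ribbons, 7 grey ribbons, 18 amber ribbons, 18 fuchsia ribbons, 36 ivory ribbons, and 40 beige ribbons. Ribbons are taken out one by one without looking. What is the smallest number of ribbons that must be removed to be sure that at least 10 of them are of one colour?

86

An adversary could hand out at most 9 ribbons per colour (tan, maroon, grey run out sooner): 3 + 9 + 9 + 9 + 9 + 3 + 7 + 9 + 9 + 9 + 9 = 85 ribbons and still no colour has 10.
By pigeonhole, one more ribbon lands in a colour already at 9, so 86 draws are enough and 85 are not.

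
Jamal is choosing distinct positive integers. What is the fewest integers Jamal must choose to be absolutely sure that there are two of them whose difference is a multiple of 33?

Integers whose pairwise differences are multiples of 33 are exactly those sharing a remainder mod 33. By pigeonhole, the 33 residue classes mod 33 are the pigeonholes.
With 33 integers one could put 1 in each residue class and have no class reach 2.
The 34th integer pushes some class to 2, so 33·1 + 1 = 34.

34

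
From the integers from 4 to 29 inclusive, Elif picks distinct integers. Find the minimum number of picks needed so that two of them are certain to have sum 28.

A set avoiding the sum 28 can contain at most one of each pair {x, 28−x}, plus the 6 elements whose complement lies outside the range or equal to its own complement.
The integers 14, …, 29 (16 of them) are such a set: any two sum to at least 14+15 = 29 > 28.
By the pigeonhole principle, any 17th integer completes one of the 10 pairs, so 17 choices force a sum of 28.

17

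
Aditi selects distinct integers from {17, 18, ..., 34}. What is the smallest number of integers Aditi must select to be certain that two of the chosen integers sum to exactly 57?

13

Group the elements by complementary pair {x, 57−x}: {23,34}, {24,33}, {25,32}, …, giving 6 two-element pairs and 6 integers whose partner 57−x falls outside [17,34].
Treating each of those 12 groups as a pigeonhole, one can pick one integer per group — 12 integers — with no two summing to 57.
The 13th integer lands in an occupied pair, forcing a sum of 57.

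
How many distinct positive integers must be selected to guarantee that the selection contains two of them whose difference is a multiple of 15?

16

Integers whose pairwise differences are multiples of 15 are exactly those sharing a remainder mod 15. The 15 residue classes mod 15 are the pigeonholes.
With 15 integers one could put 1 in each residue class and have no class reach 2.
The 16th integer pushes some class to 2, so 15·1 + 1 = 16.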